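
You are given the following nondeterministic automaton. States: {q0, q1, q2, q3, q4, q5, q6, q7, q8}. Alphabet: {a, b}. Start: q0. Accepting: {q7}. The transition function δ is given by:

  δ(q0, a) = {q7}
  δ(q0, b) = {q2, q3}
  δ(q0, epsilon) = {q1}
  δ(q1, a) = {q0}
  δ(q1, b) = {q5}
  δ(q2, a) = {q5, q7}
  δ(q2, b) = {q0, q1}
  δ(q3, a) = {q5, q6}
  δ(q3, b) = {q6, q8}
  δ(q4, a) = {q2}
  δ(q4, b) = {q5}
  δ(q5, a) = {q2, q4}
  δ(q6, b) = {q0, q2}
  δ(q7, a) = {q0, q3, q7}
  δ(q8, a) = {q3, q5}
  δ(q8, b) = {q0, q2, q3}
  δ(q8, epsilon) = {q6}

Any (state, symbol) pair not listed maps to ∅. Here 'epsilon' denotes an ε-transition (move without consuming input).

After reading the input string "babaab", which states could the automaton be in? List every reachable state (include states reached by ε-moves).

{q0, q1, q2, q3, q5, q6, q8}

Start: ε-closure({q0}) = {q0, q1}.
Read 'b': {q0, q1} → {q2, q3, q5}.
Read 'a': {q2, q3, q5} → {q2, q4, q5, q6, q7}.
Read 'b': {q2, q4, q5, q6, q7} → {q0, q1, q2, q5}.
Read 'a': {q0, q1, q2, q5} → {q0, q1, q2, q4, q5, q7}.
Read 'a': {q0, q1, q2, q4, q5, q7} → {q0, q1, q2, q3, q4, q5, q7}.
Read 'b': {q0, q1, q2, q3, q4, q5, q7} → {q0, q1, q2, q3, q5, q6, q8}.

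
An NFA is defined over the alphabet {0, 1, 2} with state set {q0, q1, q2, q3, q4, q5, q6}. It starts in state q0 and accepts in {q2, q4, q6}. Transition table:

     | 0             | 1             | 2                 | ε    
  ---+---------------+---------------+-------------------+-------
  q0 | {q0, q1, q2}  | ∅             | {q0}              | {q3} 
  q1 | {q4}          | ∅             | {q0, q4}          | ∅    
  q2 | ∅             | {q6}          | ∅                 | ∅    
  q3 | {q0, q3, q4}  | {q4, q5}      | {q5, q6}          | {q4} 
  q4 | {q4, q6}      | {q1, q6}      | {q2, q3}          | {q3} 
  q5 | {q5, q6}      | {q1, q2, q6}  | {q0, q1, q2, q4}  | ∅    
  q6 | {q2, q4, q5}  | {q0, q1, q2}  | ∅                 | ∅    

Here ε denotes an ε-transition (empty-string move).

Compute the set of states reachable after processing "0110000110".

Start: ε-closure({q0}) = {q0, q3, q4}.
Read '0': {q0, q3, q4} → {q0, q1, q2, q3, q4, q6}.
Read '1': {q0, q1, q2, q3, q4, q6} → {q0, q1, q2, q3, q4, q5, q6}.
Read '1': {q0, q1, q2, q3, q4, q5, q6} → {q0, q1, q2, q3, q4, q5, q6}.
Read '0': {q0, q1, q2, q3, q4, q5, q6} → {q0, q1, q2, q3, q4, q5, q6}.
Read '0': {q0, q1, q2, q3, q4, q5, q6} → {q0, q1, q2, q3, q4, q5, q6}.
Read '0': {q0, q1, q2, q3, q4, q5, q6} → {q0, q1, q2, q3, q4, q5, q6}.
Read '0': {q0, q1, q2, q3, q4, q5, q6} → {q0, q1, q2, q3, q4, q5, q6}.
Read '1': {q0, q1, q2, q3, q4, q5, q6} → {q0, q1, q2, q3, q4, q5, q6}.
Read '1': {q0, q1, q2, q3, q4, q5, q6} → {q0, q1, q2, q3, q4, q5, q6}.
Read '0': {q0, q1, q2, q3, q4, q5, q6} → {q0, q1, q2, q3, q4, q5, q6}.

{q0, q1, q2, q3, q4, q5, q6}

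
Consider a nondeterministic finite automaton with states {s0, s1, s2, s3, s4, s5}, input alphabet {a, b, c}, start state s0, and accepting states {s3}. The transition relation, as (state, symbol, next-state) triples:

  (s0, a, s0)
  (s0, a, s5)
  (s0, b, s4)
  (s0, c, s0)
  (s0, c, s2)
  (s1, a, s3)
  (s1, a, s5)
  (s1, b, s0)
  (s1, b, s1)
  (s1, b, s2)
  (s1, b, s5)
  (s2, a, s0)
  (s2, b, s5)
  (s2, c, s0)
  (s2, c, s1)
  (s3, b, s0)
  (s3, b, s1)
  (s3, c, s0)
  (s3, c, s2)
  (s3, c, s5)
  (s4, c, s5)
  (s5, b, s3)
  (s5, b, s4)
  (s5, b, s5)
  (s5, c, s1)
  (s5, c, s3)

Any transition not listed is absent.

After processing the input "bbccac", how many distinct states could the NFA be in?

0

Start in {s0}.
Read 'b': s0→{s4}; now {s4}.
Read 'b': s4→∅; now ∅.
The set is empty and remains empty for the remaining 4 symbols.
That set has 0 states.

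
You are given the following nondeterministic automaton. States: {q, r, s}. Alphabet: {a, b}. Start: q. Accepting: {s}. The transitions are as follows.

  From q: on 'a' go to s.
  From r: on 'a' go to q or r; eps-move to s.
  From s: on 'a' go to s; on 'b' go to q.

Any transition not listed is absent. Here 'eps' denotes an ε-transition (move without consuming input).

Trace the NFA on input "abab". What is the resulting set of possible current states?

{q}

Start in {q}.
Read 'a': q→{s}; now {s}.
Read 'b': s→{q}; now {q}.
Read 'a': q→{s}; now {s}.
Read 'b': s→{q}; now {q}.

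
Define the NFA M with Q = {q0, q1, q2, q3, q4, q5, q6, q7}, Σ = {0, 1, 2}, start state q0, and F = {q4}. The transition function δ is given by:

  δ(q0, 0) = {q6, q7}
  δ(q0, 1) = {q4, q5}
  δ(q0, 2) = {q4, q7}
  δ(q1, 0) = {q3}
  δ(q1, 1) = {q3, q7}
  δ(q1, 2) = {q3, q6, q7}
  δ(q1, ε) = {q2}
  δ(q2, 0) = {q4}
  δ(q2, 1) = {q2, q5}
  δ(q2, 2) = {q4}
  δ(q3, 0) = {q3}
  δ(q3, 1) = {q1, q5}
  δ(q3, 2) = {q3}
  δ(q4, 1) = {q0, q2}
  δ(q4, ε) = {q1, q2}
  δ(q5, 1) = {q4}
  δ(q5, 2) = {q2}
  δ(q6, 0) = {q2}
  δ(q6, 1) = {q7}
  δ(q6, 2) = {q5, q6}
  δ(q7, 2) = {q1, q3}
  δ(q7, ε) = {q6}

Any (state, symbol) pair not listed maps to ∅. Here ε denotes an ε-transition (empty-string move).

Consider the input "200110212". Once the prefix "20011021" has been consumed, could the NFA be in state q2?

Yes

Start in {q0}.
Read '2': q0→{q4, q7}; union {q4, q7}; ε-closure = {q1, q2, q4, q6, q7}.
Read '0': q1→{q3}, q2→{q4}, q4→∅, q6→{q2}, q7→∅; union {q2, q3, q4}; ε-closure = {q1, q2, q3, q4}.
Read '0': q1→{q3}, q2→{q4}, q3→{q3}, q4→∅; union {q3, q4}; ε-closure = {q1, q2, q3, q4}.
Read '1': q1→{q3, q7}, q2→{q2, q5}, q3→{q1, q5}, q4→{q0, q2}; union {q0, q1, q2, q3, q5, q7}; ε-closure = {q0, q1, q2, q3, q5, q6, q7}.
Read '1': q0→{q4, q5}, q1→{q3, q7}, q2→{q2, q5}, q3→{q1, q5}, q5→{q4}, q6→{q7}, q7→∅; union {q1, q2, q3, q4, q5, q7}; ε-closure = {q1, q2, q3, q4, q5, q6, q7}.
Read '0': q1→{q3}, q2→{q4}, q3→{q3}, q4→∅, q5→∅, q6→{q2}, q7→∅; union {q2, q3, q4}; ε-closure = {q1, q2, q3, q4}.
Read '2': q1→{q3, q6, q7}, q2→{q4}, q3→{q3}, q4→∅; union {q3, q4, q6, q7}; ε-closure = {q1, q2, q3, q4, q6, q7}.
Read '1': q1→{q3, q7}, q2→{q2, q5}, q3→{q1, q5}, q4→{q0, q2}, q6→{q7}, q7→∅; union {q0, q1, q2, q3, q5, q7}; ε-closure = {q0, q1, q2, q3, q5, q6, q7}.
State q2 is in {q0, q1, q2, q3, q5, q6, q7}.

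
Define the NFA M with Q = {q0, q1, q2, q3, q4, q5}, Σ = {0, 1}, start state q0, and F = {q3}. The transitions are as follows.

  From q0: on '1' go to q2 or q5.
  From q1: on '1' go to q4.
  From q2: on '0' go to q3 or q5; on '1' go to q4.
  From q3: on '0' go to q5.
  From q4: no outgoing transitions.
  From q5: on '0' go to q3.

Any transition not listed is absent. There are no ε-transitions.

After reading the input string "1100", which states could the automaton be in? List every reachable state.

Start in {q0}.
Read '1': {q0} → {q2, q5}.
Read '1': {q2, q5} → {q4}.
Read '0': {q4} → ∅.
The set is empty and remains empty for the remaining 1 symbol.

∅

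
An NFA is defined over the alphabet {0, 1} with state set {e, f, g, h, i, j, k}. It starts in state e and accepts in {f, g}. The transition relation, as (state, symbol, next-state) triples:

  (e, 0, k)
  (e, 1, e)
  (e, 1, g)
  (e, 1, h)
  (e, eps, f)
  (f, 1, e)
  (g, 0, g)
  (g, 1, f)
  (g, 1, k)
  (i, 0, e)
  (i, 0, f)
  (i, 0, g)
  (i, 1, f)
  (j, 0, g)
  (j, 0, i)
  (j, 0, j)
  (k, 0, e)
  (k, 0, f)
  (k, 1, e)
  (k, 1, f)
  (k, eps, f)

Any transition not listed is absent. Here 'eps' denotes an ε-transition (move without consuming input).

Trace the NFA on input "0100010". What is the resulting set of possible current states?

Start: ε-closure({e}) = {e, f}.
Read '0': e→{k}, f→∅; union {k}; ε-closure = {f, k}.
Read '1': f→{e}, k→{e, f}; now {e, f}.
Read '0': e→{k}, f→∅; union {k}; ε-closure = {f, k}.
Read '0': f→∅, k→{e, f}; now {e, f}.
Read '0': e→{k}, f→∅; union {k}; ε-closure = {f, k}.
Read '1': f→{e}, k→{e, f}; now {e, f}.
Read '0': e→{k}, f→∅; union {k}; ε-closure = {f, k}.

{f, k}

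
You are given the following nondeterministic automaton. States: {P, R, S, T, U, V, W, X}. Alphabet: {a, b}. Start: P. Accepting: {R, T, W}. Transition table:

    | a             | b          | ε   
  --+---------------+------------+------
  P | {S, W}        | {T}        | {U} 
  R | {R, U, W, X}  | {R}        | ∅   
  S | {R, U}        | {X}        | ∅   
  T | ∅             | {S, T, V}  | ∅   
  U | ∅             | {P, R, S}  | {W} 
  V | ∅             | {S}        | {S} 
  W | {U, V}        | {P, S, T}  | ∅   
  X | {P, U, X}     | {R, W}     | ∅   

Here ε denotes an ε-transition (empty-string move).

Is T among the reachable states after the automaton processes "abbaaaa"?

Start: ε-closure({P}) = {P, U, W}.
Read 'a': P→{S, W}, U→∅, W→{U, V}; now {S, U, V, W}.
Read 'b': S→{X}, U→{P, R, S}, V→{S}, W→{P, S, T}; union {P, R, S, T, X}; ε-closure = {P, R, S, T, U, W, X}.
Read 'b': P→{T}, R→{R}, S→{X}, T→{S, T, V}, U→{P, R, S}, W→{P, S, T}, X→{R, W}; union {P, R, S, T, V, W, X}; ε-closure = {P, R, S, T, U, V, W, X}.
Read 'a': P→{S, W}, R→{R, U, W, X}, S→{R, U}, T→∅, U→∅, V→∅, W→{U, V}, X→{P, U, X}; now {P, R, S, U, V, W, X}.
Read 'a': P→{S, W}, R→{R, U, W, X}, S→{R, U}, U→∅, V→∅, W→{U, V}, X→{P, U, X}; now {P, R, S, U, V, W, X}.
Read 'a': P→{S, W}, R→{R, U, W, X}, S→{R, U}, U→∅, V→∅, W→{U, V}, X→{P, U, X}; now {P, R, S, U, V, W, X}.
Read 'a': P→{S, W}, R→{R, U, W, X}, S→{R, U}, U→∅, V→∅, W→{U, V}, X→{P, U, X}; now {P, R, S, U, V, W, X}.
State T is not in {P, R, S, U, V, W, X}.

No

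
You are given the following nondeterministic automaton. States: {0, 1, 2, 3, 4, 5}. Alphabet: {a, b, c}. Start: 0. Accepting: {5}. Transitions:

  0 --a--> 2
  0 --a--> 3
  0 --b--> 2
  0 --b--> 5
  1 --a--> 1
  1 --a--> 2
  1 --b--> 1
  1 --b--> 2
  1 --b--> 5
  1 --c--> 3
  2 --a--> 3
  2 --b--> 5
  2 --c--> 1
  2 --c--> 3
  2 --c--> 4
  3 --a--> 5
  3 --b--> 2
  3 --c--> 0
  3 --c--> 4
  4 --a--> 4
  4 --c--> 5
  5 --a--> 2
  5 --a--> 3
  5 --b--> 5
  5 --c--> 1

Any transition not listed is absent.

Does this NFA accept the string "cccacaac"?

No

Start in {0}.
Read 'c': {0} → ∅.
The set is empty and remains empty for the remaining 7 symbols.
The final set ∅ contains no accepting state.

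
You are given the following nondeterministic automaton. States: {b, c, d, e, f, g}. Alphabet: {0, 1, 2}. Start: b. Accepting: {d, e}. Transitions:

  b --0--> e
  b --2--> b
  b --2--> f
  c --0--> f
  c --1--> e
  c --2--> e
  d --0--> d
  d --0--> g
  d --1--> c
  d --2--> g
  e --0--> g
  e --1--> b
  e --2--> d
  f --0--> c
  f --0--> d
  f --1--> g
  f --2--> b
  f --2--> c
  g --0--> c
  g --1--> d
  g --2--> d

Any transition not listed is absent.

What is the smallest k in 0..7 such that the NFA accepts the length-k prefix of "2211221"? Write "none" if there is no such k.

Start in {b}.
Read '2': b→{b, f}; now {b, f}.
Read '2': b→{b, f}, f→{b, c}; now {b, c, f}.
Read '1': b→∅, c→{e}, f→{g}; now {e, g}.
None of the earlier sets intersect F, but {e, g} does.

3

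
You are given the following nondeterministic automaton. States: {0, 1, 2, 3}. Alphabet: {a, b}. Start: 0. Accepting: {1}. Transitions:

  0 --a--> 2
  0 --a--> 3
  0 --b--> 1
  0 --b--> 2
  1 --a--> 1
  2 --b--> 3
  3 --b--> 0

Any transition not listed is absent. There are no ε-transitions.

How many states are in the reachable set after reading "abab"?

Start in {0}.
Read 'a': {0} → {2, 3}.
Read 'b': {2, 3} → {0, 3}.
Read 'a': {0, 3} → {2, 3}.
Read 'b': {2, 3} → {0, 3}.
That set has 2 states.

2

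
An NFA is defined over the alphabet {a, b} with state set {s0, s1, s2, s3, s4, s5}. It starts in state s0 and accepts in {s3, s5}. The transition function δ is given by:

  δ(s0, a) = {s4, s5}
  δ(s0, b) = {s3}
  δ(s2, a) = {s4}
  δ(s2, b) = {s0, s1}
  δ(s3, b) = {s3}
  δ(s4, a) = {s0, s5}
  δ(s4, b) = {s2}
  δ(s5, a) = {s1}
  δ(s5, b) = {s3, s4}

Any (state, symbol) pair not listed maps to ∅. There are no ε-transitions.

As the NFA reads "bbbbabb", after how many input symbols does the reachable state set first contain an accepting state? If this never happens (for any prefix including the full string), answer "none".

1

Start in {s0}.
Read 'b': {s0} → {s3}.
None of the earlier sets intersect F, but {s3} does.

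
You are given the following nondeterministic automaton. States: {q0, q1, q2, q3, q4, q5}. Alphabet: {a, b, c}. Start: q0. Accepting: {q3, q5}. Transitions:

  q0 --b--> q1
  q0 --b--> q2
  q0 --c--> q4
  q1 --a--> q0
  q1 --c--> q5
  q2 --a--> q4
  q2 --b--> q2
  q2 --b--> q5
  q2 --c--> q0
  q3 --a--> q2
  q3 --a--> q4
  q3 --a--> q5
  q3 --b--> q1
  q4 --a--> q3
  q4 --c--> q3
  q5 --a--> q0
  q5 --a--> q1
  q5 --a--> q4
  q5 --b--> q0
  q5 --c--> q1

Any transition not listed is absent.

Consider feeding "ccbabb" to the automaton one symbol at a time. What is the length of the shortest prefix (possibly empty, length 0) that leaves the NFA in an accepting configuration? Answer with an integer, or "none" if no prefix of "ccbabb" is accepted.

Start in {q0}.
Read 'c': q0→{q4}; now {q4}.
Read 'c': q4→{q3}; now {q3}.
None of the earlier sets intersect F, but {q3} does.

2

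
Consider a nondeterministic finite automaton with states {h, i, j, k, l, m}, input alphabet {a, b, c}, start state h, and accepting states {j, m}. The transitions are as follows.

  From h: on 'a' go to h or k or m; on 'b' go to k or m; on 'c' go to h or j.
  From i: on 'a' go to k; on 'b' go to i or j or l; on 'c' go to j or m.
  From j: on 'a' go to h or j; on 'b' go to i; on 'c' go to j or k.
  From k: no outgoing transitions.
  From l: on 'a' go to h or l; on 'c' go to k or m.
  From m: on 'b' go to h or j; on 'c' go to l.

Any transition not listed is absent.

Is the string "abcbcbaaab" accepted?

Yes

Start in {h}.
Read 'a': {h} → {h, k, m}.
Read 'b': {h, k, m} → {h, j, k, m}.
Read 'c': {h, j, k, m} → {h, j, k, l}.
Read 'b': {h, j, k, l} → {i, k, m}.
Read 'c': {i, k, m} → {j, l, m}.
Read 'b': {j, l, m} → {h, i, j}.
Read 'a': {h, i, j} → {h, j, k, m}.
Read 'a': {h, j, k, m} → {h, j, k, m}.
Read 'a': {h, j, k, m} → {h, j, k, m}.
Read 'b': {h, j, k, m} → {h, i, j, k, m}.
The final set {h, i, j, k, m} contains the accepting states j, m.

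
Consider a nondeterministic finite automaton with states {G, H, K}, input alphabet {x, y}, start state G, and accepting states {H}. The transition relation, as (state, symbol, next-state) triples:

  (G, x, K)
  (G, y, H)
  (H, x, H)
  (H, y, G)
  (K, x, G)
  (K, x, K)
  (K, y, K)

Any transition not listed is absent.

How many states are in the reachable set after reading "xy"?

1

Start in {G}.
Read 'x': G→{K}; now {K}.
Read 'y': K→{K}; now {K}.
That set has 1 state.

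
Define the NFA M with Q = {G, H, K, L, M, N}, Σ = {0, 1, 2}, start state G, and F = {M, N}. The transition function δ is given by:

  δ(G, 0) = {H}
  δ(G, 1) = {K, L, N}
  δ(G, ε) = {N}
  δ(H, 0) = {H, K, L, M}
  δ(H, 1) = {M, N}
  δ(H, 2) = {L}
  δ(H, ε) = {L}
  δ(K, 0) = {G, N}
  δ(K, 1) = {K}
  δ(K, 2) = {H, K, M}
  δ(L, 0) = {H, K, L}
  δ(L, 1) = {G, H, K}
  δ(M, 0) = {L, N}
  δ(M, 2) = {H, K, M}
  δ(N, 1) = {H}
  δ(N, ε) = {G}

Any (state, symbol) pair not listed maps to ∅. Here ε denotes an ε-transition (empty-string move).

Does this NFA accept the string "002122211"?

Yes

Start: ε-closure({G}) = {G, N}.
Read '0': G→{H}, N→∅; union {H}; ε-closure = {H, L}.
Read '0': H→{H, K, L, M}, L→{H, K, L}; now {H, K, L, M}.
Read '2': H→{L}, K→{H, K, M}, L→∅, M→{H, K, M}; now {H, K, L, M}.
Read '1': H→{M, N}, K→{K}, L→{G, H, K}, M→∅; union {G, H, K, M, N}; ε-closure = {G, H, K, L, M, N}.
Read '2': G→∅, H→{L}, K→{H, K, M}, L→∅, M→{H, K, M}, N→∅; now {H, K, L, M}.
Read '2': H→{L}, K→{H, K, M}, L→∅, M→{H, K, M}; now {H, K, L, M}.
Read '2': H→{L}, K→{H, K, M}, L→∅, M→{H, K, M}; now {H, K, L, M}.
Read '1': H→{M, N}, K→{K}, L→{G, H, K}, M→∅; union {G, H, K, M, N}; ε-closure = {G, H, K, L, M, N}.
Read '1': G→{K, L, N}, H→{M, N}, K→{K}, L→{G, H, K}, M→∅, N→{H}; now {G, H, K, L, M, N}.
The final set {G, H, K, L, M, N} contains the accepting states M, N.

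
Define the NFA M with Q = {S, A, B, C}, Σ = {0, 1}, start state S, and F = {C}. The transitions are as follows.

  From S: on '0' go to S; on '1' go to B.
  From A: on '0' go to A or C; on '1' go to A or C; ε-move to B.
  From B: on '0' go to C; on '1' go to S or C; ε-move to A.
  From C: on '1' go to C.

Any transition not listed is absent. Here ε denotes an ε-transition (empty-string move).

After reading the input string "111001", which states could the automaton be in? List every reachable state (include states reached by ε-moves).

Start in {S}.
Read '1': S→{B}; union {B}; ε-closure = {A, B}.
Read '1': A→{A, C}, B→{S, C}; union {S, A, C}; ε-closure = {S, A, B, C}.
Read '1': S→{B}, A→{A, C}, B→{S, C}, C→{C}; now {S, A, B, C}.
Read '0': S→{S}, A→{A, C}, B→{C}, C→∅; union {S, A, C}; ε-closure = {S, A, B, C}.
Read '0': S→{S}, A→{A, C}, B→{C}, C→∅; union {S, A, C}; ε-closure = {S, A, B, C}.
Read '1': S→{B}, A→{A, C}, B→{S, C}, C→{C}; now {S, A, B, C}.

{S, A, B, C}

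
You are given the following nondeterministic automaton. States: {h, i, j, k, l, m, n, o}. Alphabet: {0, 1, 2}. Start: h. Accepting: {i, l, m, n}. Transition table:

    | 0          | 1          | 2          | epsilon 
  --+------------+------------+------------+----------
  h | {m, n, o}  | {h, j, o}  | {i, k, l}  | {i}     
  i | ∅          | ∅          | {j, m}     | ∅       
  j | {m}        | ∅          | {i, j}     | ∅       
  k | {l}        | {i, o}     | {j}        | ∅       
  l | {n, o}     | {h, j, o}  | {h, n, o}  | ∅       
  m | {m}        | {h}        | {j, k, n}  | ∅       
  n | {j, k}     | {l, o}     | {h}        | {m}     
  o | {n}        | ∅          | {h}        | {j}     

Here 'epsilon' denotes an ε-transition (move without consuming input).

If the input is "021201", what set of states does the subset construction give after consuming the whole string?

Start: ε-closure({h}) = {h, i}.
Read '0': {h, i} → {j, m, n, o}.
Read '2': {j, m, n, o} → {h, i, j, k, m, n}.
Read '1': {h, i, j, k, m, n} → {h, i, j, l, o}.
Read '2': {h, i, j, l, o} → {h, i, j, k, l, m, n, o}.
Read '0': {h, i, j, k, l, m, n, o} → {j, k, l, m, n, o}.
Read '1': {j, k, l, m, n, o} → {h, i, j, l, o}.

{h, i, j, l, o}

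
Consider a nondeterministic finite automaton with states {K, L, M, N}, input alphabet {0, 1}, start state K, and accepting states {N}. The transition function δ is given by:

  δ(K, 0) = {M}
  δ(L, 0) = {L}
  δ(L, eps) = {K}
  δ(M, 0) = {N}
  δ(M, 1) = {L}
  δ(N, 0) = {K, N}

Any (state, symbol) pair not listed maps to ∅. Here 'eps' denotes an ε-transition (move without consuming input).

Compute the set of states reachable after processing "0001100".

∅

Start in {K}.
Read '0': {K} → {M}.
Read '0': {M} → {N}.
Read '0': {N} → {K, N}.
Read '1': {K, N} → ∅.
The set is empty and remains empty for the remaining 3 symbols.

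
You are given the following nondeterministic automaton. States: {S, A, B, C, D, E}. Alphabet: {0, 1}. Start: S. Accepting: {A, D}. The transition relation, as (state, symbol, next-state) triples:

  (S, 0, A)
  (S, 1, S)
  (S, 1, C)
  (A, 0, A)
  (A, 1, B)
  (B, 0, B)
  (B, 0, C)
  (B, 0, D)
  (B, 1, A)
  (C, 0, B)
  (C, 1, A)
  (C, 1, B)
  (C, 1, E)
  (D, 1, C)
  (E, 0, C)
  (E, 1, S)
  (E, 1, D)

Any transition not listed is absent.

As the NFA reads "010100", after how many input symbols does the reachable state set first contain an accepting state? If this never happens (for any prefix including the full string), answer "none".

1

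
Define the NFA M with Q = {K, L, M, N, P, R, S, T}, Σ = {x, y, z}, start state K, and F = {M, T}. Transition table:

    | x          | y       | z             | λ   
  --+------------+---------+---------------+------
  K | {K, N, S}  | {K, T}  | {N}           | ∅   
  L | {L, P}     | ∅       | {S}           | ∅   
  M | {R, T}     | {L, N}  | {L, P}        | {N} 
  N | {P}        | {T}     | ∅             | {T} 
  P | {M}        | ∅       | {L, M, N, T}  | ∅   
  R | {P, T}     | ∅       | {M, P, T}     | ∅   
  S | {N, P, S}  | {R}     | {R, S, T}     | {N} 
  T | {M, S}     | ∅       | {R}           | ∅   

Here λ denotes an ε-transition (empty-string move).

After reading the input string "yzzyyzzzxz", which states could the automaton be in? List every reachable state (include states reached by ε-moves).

{L, M, N, P, R, S, T}

Start in {K}.
Read 'y': K→{K, T}; now {K, T}.
Read 'z': K→{N}, T→{R}; union {N, R}; ε-closure = {N, R, T}.
Read 'z': N→∅, R→{M, P, T}, T→{R}; union {M, P, R, T}; ε-closure = {M, N, P, R, T}.
Read 'y': M→{L, N}, N→{T}, P→∅, R→∅, T→∅; now {L, N, T}.
Read 'y': L→∅, N→{T}, T→∅; now {T}.
Read 'z': T→{R}; now {R}.
Read 'z': R→{M, P, T}; union {M, P, T}; ε-closure = {M, N, P, T}.
Read 'z': M→{L, P}, N→∅, P→{L, M, N, T}, T→{R}; now {L, M, N, P, R, T}.
Read 'x': L→{L, P}, M→{R, T}, N→{P}, P→{M}, R→{P, T}, T→{M, S}; union {L, M, P, R, S, T}; ε-closure = {L, M, N, P, R, S, T}.
Read 'z': L→{S}, M→{L, P}, N→∅, P→{L, M, N, T}, R→{M, P, T}, S→{R, S, T}, T→{R}; now {L, M, N, P, R, S, T}.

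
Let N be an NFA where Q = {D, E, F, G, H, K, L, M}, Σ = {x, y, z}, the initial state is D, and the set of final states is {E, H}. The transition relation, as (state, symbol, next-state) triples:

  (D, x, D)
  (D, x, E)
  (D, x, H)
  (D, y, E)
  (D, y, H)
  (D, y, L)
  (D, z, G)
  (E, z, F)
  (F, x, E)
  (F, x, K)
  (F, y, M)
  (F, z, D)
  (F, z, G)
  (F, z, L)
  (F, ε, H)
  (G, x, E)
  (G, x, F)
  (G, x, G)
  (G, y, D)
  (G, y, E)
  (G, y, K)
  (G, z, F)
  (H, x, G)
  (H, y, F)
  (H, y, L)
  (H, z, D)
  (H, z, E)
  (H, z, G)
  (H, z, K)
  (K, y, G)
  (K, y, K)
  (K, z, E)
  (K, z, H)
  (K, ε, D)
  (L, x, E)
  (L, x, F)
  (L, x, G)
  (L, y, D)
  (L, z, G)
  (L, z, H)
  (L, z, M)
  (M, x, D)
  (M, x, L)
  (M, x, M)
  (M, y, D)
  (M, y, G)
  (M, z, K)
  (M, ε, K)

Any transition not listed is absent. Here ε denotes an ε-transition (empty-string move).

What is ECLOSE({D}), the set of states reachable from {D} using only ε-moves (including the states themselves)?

Begin with {D}.
No ε-moves leave this set, so the closure equals the set itself.

{D}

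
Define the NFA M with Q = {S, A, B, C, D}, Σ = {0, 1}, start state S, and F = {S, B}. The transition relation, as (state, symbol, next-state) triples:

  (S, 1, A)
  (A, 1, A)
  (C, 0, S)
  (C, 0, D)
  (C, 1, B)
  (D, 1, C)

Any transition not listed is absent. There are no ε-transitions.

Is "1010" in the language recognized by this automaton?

Start in {S}.
Read '1': S→{A}; now {A}.
Read '0': A→∅; now ∅.
The set is empty and remains empty for the remaining 2 symbols.
The final set ∅ contains no accepting state.

No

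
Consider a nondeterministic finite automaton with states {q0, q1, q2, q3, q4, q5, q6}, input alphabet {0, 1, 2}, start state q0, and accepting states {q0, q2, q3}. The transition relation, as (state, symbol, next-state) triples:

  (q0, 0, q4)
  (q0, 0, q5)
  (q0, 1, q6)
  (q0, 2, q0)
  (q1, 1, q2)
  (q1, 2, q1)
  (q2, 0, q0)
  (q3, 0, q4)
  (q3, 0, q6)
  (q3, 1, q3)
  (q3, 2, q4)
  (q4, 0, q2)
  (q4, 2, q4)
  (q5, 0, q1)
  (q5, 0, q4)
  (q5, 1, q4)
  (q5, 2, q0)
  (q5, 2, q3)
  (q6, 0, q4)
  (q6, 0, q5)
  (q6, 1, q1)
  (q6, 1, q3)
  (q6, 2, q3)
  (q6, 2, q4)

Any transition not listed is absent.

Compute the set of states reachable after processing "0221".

{q6}

Start in {q0}.
Read '0': q0→{q4, q5}; now {q4, q5}.
Read '2': q4→{q4}, q5→{q0, q3}; now {q0, q3, q4}.
Read '2': q0→{q0}, q3→{q4}, q4→{q4}; now {q0, q4}.
Read '1': q0→{q6}, q4→∅; now {q6}.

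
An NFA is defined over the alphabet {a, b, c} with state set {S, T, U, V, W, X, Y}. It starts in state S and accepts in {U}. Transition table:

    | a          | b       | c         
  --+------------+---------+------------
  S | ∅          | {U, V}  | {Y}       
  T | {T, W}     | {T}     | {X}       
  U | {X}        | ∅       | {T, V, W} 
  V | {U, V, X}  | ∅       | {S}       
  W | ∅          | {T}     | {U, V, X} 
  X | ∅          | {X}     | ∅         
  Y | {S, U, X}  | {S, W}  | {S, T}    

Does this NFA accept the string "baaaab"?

No

Start in {S}.
Read 'b': S→{U, V}; now {U, V}.
Read 'a': U→{X}, V→{U, V, X}; now {U, V, X}.
Read 'a': U→{X}, V→{U, V, X}, X→∅; now {U, V, X}.
Read 'a': U→{X}, V→{U, V, X}, X→∅; now {U, V, X}.
Read 'a': U→{X}, V→{U, V, X}, X→∅; now {U, V, X}.
Read 'b': U→∅, V→∅, X→{X}; now {X}.
The final set {X} contains no accepting state.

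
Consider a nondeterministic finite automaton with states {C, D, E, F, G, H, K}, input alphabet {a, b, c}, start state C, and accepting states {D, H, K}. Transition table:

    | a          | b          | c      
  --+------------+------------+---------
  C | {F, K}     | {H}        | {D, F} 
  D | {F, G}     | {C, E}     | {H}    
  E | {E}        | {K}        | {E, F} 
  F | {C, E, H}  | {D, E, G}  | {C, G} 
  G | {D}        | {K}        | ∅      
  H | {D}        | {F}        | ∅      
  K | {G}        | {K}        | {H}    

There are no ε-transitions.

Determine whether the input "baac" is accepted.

Start in {C}.
Read 'b': C→{H}; now {H}.
Read 'a': H→{D}; now {D}.
Read 'a': D→{F, G}; now {F, G}.
Read 'c': F→{C, G}, G→∅; now {C, G}.
The final set {C, G} contains no accepting state.

No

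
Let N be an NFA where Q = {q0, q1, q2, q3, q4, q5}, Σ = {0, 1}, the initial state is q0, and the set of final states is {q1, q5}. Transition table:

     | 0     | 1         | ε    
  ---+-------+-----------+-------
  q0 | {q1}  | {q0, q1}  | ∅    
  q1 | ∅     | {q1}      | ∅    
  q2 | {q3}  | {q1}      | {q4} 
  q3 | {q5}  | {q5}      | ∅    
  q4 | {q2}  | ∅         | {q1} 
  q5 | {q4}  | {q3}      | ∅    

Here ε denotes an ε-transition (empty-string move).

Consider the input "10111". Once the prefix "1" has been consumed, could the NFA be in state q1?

Start in {q0}.
Read '1': {q0} → {q0, q1}.
State q1 is in {q0, q1}.

Yes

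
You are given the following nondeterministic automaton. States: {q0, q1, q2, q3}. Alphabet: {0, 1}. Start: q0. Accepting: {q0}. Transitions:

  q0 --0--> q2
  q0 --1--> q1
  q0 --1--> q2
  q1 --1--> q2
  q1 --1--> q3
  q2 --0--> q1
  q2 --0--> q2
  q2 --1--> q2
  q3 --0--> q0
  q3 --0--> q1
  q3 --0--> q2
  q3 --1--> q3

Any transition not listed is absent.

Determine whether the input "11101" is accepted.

Start in {q0}.
Read '1': q0→{q1, q2}; now {q1, q2}.
Read '1': q1→{q2, q3}, q2→{q2}; now {q2, q3}.
Read '1': q2→{q2}, q3→{q3}; now {q2, q3}.
Read '0': q2→{q1, q2}, q3→{q0, q1, q2}; now {q0, q1, q2}.
Read '1': q0→{q1, q2}, q1→{q2, q3}, q2→{q2}; now {q1, q2, q3}.
The final set {q1, q2, q3} contains no accepting state.

No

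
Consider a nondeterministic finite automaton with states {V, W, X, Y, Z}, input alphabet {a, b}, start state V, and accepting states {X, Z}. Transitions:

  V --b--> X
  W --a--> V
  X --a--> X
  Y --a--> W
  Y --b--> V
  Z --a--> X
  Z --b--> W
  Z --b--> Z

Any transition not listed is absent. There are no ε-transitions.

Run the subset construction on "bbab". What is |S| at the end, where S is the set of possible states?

0

Start in {V}.
Read 'b': V→{X}; now {X}.
Read 'b': X→∅; now ∅.
The set is empty and remains empty for the remaining 2 symbols.
That set has 0 states.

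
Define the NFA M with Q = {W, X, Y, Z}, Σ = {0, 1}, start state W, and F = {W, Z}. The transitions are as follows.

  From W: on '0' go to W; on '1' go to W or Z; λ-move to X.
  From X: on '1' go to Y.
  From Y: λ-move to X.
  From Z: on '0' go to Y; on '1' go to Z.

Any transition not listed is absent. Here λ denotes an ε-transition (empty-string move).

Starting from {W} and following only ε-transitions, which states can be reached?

{W, X}

Begin with {W}.
ε-move W → X; add X.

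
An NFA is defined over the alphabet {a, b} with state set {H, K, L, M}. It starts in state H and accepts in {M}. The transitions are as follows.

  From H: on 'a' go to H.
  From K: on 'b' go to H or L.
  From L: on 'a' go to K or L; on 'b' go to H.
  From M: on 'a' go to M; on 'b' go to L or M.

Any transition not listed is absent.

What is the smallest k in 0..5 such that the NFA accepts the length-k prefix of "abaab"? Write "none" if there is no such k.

none

Start in {H}.
Read 'a': {H} → {H}.
Read 'b': {H} → ∅.
The set is empty and remains empty for the remaining 3 symbols.
No reachable set along the way intersects F.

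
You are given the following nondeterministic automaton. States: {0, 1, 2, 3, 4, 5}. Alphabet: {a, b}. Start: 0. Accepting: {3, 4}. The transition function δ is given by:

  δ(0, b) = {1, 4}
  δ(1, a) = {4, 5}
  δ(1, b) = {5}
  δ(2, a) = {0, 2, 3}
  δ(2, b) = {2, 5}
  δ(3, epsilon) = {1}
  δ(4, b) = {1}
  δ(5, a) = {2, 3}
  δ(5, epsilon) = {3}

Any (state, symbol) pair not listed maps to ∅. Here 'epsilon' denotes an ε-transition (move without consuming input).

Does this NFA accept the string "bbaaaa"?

Start in {0}.
Read 'b': 0→{1, 4}; now {1, 4}.
Read 'b': 1→{5}, 4→{1}; union {1, 5}; ε-closure = {1, 3, 5}.
Read 'a': 1→{4, 5}, 3→∅, 5→{2, 3}; union {2, 3, 4, 5}; ε-closure = {1, 2, 3, 4, 5}.
Read 'a': 1→{4, 5}, 2→{0, 2, 3}, 3→∅, 4→∅, 5→{2, 3}; union {0, 2, 3, 4, 5}; ε-closure = {0, 1, 2, 3, 4, 5}.
Read 'a': 0→∅, 1→{4, 5}, 2→{0, 2, 3}, 3→∅, 4→∅, 5→{2, 3}; union {0, 2, 3, 4, 5}; ε-closure = {0, 1, 2, 3, 4, 5}.
Read 'a': 0→∅, 1→{4, 5}, 2→{0, 2, 3}, 3→∅, 4→∅, 5→{2, 3}; union {0, 2, 3, 4, 5}; ε-closure = {0, 1, 2, 3, 4, 5}.
The final set {0, 1, 2, 3, 4, 5} contains the accepting states 3, 4.

Yes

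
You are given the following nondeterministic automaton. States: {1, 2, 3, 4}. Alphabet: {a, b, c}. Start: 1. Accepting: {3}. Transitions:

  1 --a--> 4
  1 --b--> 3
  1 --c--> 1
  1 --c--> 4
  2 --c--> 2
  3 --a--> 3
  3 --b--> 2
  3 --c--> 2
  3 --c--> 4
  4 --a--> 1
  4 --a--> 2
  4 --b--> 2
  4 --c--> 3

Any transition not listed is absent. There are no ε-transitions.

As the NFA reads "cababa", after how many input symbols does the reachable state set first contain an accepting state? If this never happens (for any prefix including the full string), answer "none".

Start in {1}.
Read 'c': 1→{1, 4}; now {1, 4}.
Read 'a': 1→{4}, 4→{1, 2}; now {1, 2, 4}.
Read 'b': 1→{3}, 2→∅, 4→{2}; now {2, 3}.
None of the earlier sets intersect F, but {2, 3} does.

3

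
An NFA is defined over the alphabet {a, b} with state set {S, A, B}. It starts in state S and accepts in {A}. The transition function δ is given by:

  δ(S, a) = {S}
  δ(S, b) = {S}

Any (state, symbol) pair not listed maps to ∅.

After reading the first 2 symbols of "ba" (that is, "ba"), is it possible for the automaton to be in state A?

Start in {S}.
Read 'b': {S} → {S}.
Read 'a': {S} → {S}.
State A is not in {S}.

No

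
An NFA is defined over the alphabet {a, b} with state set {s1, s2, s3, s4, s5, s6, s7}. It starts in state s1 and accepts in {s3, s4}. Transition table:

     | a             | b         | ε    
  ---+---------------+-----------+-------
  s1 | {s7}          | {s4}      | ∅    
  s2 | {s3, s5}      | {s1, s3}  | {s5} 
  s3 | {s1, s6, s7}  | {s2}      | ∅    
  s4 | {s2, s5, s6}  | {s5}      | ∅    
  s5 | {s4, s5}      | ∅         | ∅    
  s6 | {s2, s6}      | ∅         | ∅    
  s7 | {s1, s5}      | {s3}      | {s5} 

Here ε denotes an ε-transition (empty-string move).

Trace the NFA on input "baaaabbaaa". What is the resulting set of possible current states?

Start in {s1}.
Read 'b': {s1} → {s4}.
Read 'a': {s4} → {s2, s5, s6}.
Read 'a': {s2, s5, s6} → {s2, s3, s4, s5, s6}.
Read 'a': {s2, s3, s4, s5, s6} → {s1, s2, s3, s4, s5, s6, s7}.
Read 'a': {s1, s2, s3, s4, s5, s6, s7} → {s1, s2, s3, s4, s5, s6, s7}.
Read 'b': {s1, s2, s3, s4, s5, s6, s7} → {s1, s2, s3, s4, s5}.
Read 'b': {s1, s2, s3, s4, s5} → {s1, s2, s3, s4, s5}.
Read 'a': {s1, s2, s3, s4, s5} → {s1, s2, s3, s4, s5, s6, s7}.
Read 'a': {s1, s2, s3, s4, s5, s6, s7} → {s1, s2, s3, s4, s5, s6, s7}.
Read 'a': {s1, s2, s3, s4, s5, s6, s7} → {s1, s2, s3, s4, s5, s6, s7}.

{s1, s2, s3, s4, s5, s6, s7}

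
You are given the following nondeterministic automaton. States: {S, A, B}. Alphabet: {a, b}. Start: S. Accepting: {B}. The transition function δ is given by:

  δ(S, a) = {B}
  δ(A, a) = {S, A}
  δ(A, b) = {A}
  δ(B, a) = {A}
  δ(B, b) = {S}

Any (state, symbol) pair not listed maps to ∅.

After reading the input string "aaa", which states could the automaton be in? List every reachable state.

{S, A}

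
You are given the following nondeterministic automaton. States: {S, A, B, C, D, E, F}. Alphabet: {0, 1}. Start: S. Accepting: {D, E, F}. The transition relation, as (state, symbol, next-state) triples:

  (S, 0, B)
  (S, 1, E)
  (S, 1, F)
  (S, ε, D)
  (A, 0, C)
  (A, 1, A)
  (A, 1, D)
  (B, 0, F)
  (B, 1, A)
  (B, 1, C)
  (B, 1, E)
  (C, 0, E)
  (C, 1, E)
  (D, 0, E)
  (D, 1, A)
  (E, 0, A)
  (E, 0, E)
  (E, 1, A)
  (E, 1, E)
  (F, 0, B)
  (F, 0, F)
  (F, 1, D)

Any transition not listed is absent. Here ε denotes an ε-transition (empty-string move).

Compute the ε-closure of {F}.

Begin with {F}.
No ε-moves leave this set, so the closure equals the set itself.

{F}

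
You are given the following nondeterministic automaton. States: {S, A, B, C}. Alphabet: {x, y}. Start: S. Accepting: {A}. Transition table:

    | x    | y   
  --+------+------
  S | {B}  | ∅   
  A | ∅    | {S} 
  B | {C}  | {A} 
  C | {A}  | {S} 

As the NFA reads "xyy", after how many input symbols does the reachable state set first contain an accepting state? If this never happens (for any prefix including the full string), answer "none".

Start in {S}.
Read 'x': S→{B}; now {B}.
Read 'y': B→{A}; now {A}.
None of the earlier sets intersect F, but {A} does.

2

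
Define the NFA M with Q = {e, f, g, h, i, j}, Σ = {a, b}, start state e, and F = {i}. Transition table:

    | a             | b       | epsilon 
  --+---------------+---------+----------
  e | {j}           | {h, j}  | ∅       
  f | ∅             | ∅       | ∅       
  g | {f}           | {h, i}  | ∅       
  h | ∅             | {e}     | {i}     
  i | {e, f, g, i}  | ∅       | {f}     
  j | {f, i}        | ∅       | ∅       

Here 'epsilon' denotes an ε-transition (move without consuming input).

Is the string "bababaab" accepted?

Yes

Start in {e}.
Read 'b': {e} → {f, h, i, j}.
Read 'a': {f, h, i, j} → {e, f, g, i}.
Read 'b': {e, f, g, i} → {f, h, i, j}.
Read 'a': {f, h, i, j} → {e, f, g, i}.
Read 'b': {e, f, g, i} → {f, h, i, j}.
Read 'a': {f, h, i, j} → {e, f, g, i}.
Read 'a': {e, f, g, i} → {e, f, g, i, j}.
Read 'b': {e, f, g, i, j} → {f, h, i, j}.
The final set {f, h, i, j} contains the accepting state i.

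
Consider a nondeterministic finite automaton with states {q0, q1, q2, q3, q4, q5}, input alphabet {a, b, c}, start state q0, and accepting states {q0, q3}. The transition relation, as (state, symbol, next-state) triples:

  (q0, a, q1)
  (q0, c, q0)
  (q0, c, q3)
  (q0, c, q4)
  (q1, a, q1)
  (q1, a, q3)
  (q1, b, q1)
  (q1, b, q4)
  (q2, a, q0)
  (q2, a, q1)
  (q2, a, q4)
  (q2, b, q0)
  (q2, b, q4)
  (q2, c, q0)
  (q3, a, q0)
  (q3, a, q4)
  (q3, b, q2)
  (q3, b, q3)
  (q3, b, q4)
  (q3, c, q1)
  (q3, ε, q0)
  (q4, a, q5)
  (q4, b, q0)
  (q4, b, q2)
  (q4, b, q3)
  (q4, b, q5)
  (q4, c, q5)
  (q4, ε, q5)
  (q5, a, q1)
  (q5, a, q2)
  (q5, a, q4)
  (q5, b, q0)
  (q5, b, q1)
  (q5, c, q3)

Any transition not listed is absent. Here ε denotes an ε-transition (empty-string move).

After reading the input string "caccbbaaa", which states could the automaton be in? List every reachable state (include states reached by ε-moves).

{q0, q1, q2, q3, q4, q5}

Start in {q0}.
Read 'c': q0→{q0, q3, q4}; union {q0, q3, q4}; ε-closure = {q0, q3, q4, q5}.
Read 'a': q0→{q1}, q3→{q0, q4}, q4→{q5}, q5→{q1, q2, q4}; now {q0, q1, q2, q4, q5}.
Read 'c': q0→{q0, q3, q4}, q1→∅, q2→{q0}, q4→{q5}, q5→{q3}; now {q0, q3, q4, q5}.
Read 'c': q0→{q0, q3, q4}, q3→{q1}, q4→{q5}, q5→{q3}; now {q0, q1, q3, q4, q5}.
Read 'b': q0→∅, q1→{q1, q4}, q3→{q2, q3, q4}, q4→{q0, q2, q3, q5}, q5→{q0, q1}; now {q0, q1, q2, q3, q4, q5}.
Read 'b': q0→∅, q1→{q1, q4}, q2→{q0, q4}, q3→{q2, q3, q4}, q4→{q0, q2, q3, q5}, q5→{q0, q1}; now {q0, q1, q2, q3, q4, q5}.
Read 'a': q0→{q1}, q1→{q1, q3}, q2→{q0, q1, q4}, q3→{q0, q4}, q4→{q5}, q5→{q1, q2, q4}; now {q0, q1, q2, q3, q4, q5}.
Read 'a': q0→{q1}, q1→{q1, q3}, q2→{q0, q1, q4}, q3→{q0, q4}, q4→{q5}, q5→{q1, q2, q4}; now {q0, q1, q2, q3, q4, q5}.
Read 'a': q0→{q1}, q1→{q1, q3}, q2→{q0, q1, q4}, q3→{q0, q4}, q4→{q5}, q5→{q1, q2, q4}; now {q0, q1, q2, q3, q4, q5}.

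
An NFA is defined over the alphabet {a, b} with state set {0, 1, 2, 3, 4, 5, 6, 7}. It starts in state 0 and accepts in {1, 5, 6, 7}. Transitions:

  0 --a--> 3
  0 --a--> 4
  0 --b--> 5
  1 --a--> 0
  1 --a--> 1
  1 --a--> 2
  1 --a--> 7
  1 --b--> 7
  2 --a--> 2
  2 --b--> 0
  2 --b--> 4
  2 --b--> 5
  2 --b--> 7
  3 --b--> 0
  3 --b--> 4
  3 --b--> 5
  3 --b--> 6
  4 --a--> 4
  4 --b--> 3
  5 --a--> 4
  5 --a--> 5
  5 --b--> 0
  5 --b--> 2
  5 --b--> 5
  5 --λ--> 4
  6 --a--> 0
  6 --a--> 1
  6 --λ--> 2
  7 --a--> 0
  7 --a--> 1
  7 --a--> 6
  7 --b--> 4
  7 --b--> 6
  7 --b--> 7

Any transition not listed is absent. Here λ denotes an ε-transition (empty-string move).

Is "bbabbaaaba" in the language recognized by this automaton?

Start in {0}.
Read 'b': {0} → {4, 5}.
Read 'b': {4, 5} → {0, 2, 3, 4, 5}.
Read 'a': {0, 2, 3, 4, 5} → {2, 3, 4, 5}.
Read 'b': {2, 3, 4, 5} → {0, 2, 3, 4, 5, 6, 7}.
Read 'b': {0, 2, 3, 4, 5, 6, 7} → {0, 2, 3, 4, 5, 6, 7}.
Read 'a': {0, 2, 3, 4, 5, 6, 7} → {0, 1, 2, 3, 4, 5, 6}.
Read 'a': {0, 1, 2, 3, 4, 5, 6} → {0, 1, 2, 3, 4, 5, 7}.
Read 'a': {0, 1, 2, 3, 4, 5, 7} → {0, 1, 2, 3, 4, 5, 6, 7}.
Read 'b': {0, 1, 2, 3, 4, 5, 6, 7} → {0, 2, 3, 4, 5, 6, 7}.
Read 'a': {0, 2, 3, 4, 5, 6, 7} → {0, 1, 2, 3, 4, 5, 6}.
The final set {0, 1, 2, 3, 4, 5, 6} contains the accepting states 1, 5, 6.

Yes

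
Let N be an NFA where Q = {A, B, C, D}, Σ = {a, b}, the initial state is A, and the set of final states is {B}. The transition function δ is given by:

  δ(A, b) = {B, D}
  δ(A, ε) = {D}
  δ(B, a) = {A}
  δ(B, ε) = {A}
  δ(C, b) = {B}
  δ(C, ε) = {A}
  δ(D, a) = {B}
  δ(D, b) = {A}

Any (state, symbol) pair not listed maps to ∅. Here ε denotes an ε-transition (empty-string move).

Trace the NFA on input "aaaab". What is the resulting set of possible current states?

{A, B, D}

Start: ε-closure({A}) = {A, D}.
Read 'a': A→∅, D→{B}; union {B}; ε-closure = {A, B, D}.
Read 'a': A→∅, B→{A}, D→{B}; union {A, B}; ε-closure = {A, B, D}.
Read 'a': A→∅, B→{A}, D→{B}; union {A, B}; ε-closure = {A, B, D}.
Read 'a': A→∅, B→{A}, D→{B}; union {A, B}; ε-closure = {A, B, D}.
Read 'b': A→{B, D}, B→∅, D→{A}; now {A, B, D}.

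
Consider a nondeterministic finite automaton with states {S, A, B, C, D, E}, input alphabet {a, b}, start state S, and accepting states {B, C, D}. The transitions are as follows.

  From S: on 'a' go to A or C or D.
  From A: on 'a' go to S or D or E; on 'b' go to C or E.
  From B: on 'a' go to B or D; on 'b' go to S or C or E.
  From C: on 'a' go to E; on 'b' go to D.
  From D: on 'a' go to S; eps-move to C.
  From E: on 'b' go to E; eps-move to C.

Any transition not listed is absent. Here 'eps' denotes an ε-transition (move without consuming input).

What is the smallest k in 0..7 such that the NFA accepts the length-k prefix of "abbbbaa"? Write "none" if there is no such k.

1

Start in {S}.
Read 'a': S→{A, C, D}; now {A, C, D}.
None of the earlier sets intersect F, but {A, C, D} does.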